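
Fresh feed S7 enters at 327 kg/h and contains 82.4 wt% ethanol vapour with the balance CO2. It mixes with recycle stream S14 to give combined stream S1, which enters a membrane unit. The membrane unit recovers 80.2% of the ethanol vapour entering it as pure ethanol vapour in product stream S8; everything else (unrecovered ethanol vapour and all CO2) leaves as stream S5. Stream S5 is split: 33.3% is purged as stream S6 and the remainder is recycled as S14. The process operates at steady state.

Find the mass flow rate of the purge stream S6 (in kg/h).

CO2 enters only via S7 and leaves only via the purge: 327×0.176 = 0.333×(CO2 in S5), and the membrane unit passes all CO2, so CO2 in S1 = CO2 in S5 = 172.83 kg/h.
ethanol vapour in S1: m_A = 327×0.824 + (1−0.333)·(1−0.802)·m_A, so m_A = 269.45/0.8679 = 310.45 kg/h.
S5 = (1−0.802)×310.45 + 172.83 = 234.3 kg/h.
Purge S6 = 0.333×234.3 = 78.021 kg/h.

78.02 kg/h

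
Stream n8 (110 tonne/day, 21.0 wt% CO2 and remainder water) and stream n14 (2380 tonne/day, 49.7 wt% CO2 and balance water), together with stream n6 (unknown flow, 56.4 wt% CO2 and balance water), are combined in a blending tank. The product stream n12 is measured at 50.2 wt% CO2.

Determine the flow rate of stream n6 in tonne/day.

Let n6 be the unknown flow. Total out = 2490 + n6.
CO2 balance: 1206 + 0.564·n6 = 0.502·(2490 + n6)
(0.564 − 0.502)·n6 = 0.502×2490 − 1206 = 44.02
n6 = 44.02 / 0.062 = 710 tonne/day

710 tonne/day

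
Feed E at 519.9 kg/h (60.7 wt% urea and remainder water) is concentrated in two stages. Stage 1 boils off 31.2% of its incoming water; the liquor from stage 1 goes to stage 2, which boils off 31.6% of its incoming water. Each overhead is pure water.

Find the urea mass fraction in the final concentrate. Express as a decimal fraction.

0.7665

water in feed = 519.9×0.393 = 204.32 kg/h.
After stage 1: water left = (1−0.312)×204.32 = 140.57; stream total = 456.15 kg/h.
After stage 2: water left = (1−0.316)×140.57 = 96.152; final concentrate = 411.73 kg/h.
urea fraction = 315.58/411.73 = 0.7665.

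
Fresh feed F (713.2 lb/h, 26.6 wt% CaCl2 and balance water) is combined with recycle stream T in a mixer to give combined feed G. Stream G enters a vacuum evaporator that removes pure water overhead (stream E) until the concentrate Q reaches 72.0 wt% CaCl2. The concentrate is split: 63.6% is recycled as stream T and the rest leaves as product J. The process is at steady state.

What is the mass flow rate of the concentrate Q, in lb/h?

Overall CaCl2 balance (none leaves overhead): CaCl2 in fresh feed = CaCl2 in product, i.e. 713.2×0.266 = (1−0.636)·Q·0.720.
Q = 189.71/(0.720×0.364) = 723.87 lb/h.

723.9 lb/h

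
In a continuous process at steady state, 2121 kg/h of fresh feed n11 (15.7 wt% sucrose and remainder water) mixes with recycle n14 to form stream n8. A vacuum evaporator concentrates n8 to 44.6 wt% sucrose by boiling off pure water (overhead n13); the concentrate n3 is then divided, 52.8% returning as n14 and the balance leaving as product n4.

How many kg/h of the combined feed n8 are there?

Overall sucrose balance (none leaves overhead): sucrose in fresh feed = sucrose in product, i.e. 2121×0.157 = (1−0.528)·n3·0.446.
n3 = 333/(0.446×0.472) = 1581.8 kg/h.
Recycle n14 = 0.528×1581.8 = 835.21 kg/h.
Combined feed n8 = 2121 + 835.21 = 2956.2 kg/h.

2956 kg/h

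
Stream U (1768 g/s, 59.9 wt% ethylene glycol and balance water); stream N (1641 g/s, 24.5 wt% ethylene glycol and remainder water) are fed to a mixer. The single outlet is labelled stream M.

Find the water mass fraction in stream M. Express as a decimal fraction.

Total flow out = 1768 + 1641 = 3409 g/s.
water in = 1768×0.401 + 1641×0.755 = 1947.9 g/s.
water mass fraction in M = 1947.9/3409 = 0.5714.

0.5714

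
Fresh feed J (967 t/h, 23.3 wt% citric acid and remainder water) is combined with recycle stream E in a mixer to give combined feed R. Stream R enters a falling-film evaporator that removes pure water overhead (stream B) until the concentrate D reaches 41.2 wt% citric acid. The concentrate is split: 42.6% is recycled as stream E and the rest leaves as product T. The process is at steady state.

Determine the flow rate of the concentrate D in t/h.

952.7 t/h

Overall citric acid balance (none leaves overhead): citric acid in fresh feed = citric acid in product, i.e. 967×0.233 = (1−0.426)·D·0.412.
D = 225.31/(0.412×0.574) = 952.74 t/h.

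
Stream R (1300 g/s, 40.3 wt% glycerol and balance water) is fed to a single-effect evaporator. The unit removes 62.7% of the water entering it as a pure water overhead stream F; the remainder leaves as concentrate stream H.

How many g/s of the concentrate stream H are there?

813.4 g/s

water entering = 1300×0.597 = 776.1 g/s; overhead removed = 0.627×776.1 = 486.61 g/s.
Concentrate = 1300 − 486.61 = 813.39 g/s.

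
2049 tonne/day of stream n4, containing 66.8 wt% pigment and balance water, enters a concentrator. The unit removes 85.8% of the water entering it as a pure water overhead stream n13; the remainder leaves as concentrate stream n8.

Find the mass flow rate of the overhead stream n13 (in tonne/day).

583.7 tonne/day

water entering = 2049×0.332 = 680.27 tonne/day; overhead removed = 0.858×680.27 = 583.67 tonne/day.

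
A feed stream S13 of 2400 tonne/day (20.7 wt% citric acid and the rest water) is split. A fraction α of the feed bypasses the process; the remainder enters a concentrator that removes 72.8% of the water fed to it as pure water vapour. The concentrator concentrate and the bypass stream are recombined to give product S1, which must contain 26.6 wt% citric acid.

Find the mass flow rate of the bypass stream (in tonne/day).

All 2400×0.207 = 496.8 tonne/day of citric acid reaches S1, so S1 = 496.8/0.266 = 1867.7 tonne/day and vapour = 532.33 tonne/day.
The evaporator receives (1−α)·2400 of feed at 0.793 water and removes 0.728 of that water:
0.728×0.793×(1−α)×2400 = 532.33
(1−α) = 532.33/1385.5 = 0.3842;  α = 0.6158.
Bypass flow = 0.6158×2400 = 1477.9 tonne/day.

1478 tonne/day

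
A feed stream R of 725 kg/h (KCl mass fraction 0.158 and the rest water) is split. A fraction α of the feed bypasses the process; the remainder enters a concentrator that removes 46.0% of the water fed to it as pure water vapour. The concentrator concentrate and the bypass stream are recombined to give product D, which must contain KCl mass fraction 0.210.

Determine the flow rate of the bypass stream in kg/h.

All 725×0.158 = 114.55 kg/h of KCl reaches D, so D = 114.55/0.210 = 545.48 kg/h and vapour = 179.52 kg/h.
The evaporator receives (1−α)·725 of feed at 0.842 water and removes 0.460 of that water:
0.460×0.842×(1−α)×725 = 179.52
(1−α) = 179.52/280.81 = 0.6393;  α = 0.3607.
Bypass flow = 0.3607×725 = 261.5 kg/h.

261.5 kg/h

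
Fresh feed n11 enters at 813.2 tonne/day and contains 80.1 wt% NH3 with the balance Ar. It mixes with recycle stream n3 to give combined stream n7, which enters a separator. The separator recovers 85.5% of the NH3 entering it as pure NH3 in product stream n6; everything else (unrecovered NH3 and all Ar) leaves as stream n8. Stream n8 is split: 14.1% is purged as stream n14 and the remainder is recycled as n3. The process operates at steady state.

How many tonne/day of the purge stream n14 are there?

Ar enters only via n11 and leaves only via the purge: 813.2×0.199 = 0.141×(Ar in n8), and the separator passes all Ar, so Ar in n7 = Ar in n8 = 1147.7 tonne/day.
NH3 in n7: m_A = 813.2×0.801 + (1−0.141)·(1−0.855)·m_A, so m_A = 651.37/0.8754 = 744.05 tonne/day.
n8 = (1−0.855)×744.05 + 1147.7 = 1255.6 tonne/day.
Purge n14 = 0.141×1255.6 = 177.04 tonne/day.

177 tonne/day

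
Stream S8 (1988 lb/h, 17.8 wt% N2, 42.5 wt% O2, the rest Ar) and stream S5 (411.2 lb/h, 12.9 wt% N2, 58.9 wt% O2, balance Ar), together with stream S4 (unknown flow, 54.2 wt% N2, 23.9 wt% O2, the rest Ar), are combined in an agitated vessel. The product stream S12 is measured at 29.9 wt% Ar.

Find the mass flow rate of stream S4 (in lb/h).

Let S4 be the unknown flow. Total out = 2399.2 + S4.
Ar balance: 905.19 + 0.219·S4 = 0.299·(2399.2 + S4)
(0.219 − 0.299)·S4 = 0.299×2399.2 − 905.19 = -187.83
S4 = -187.83 / -0.080 = 2347.9 lb/h

2348 lb/h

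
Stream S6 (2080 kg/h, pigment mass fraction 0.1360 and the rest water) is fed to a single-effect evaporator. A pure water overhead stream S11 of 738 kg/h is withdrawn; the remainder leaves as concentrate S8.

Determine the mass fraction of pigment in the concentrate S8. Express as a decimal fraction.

0.2108

pigment is not removed: 2080×0.136 = 282.88 kg/h of pigment enters S8.
Concentrate = 2080 − 738 = 1342 kg/h.
Mass fraction = 282.88/1342 = 0.2108.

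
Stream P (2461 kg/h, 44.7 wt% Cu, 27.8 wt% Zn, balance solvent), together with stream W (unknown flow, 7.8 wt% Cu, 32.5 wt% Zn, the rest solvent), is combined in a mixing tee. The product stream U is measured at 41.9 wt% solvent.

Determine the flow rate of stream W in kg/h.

1991 kg/h

Let W be the unknown flow. Total out = 2461 + W.
solvent balance: 676.78 + 0.597·W = 0.419·(2461 + W)
(0.597 − 0.419)·W = 0.419×2461 − 676.78 = 354.38
W = 354.38 / 0.178 = 1990.9 kg/h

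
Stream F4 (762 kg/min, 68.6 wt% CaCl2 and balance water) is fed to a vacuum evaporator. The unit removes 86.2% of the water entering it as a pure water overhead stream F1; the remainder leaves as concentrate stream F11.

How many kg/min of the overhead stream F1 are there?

water entering = 762×0.314 = 239.27 kg/min; overhead removed = 0.862×239.27 = 206.25 kg/min.

206.2 kg/min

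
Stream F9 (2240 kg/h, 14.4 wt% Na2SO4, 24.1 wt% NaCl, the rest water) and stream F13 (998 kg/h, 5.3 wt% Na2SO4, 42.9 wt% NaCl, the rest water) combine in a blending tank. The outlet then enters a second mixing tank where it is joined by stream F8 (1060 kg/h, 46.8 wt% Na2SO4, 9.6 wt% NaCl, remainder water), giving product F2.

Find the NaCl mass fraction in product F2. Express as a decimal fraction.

Overall, product flow = 4298 kg/h.
NaCl in = 2240×0.241 + 998×0.429 + 1060×0.096 = 1069.7 kg/h.
NaCl fraction in F2 = 0.2489.

0.2489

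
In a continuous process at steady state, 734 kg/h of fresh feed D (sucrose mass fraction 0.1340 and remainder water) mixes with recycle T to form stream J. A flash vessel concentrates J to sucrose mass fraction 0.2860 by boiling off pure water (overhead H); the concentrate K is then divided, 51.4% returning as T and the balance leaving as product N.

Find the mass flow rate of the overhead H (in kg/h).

390.1 kg/h

Overall sucrose balance (none leaves overhead): sucrose in fresh feed = sucrose in product, i.e. 734×0.134 = (1−0.514)·K·0.286.
K = 98.356/(0.286×0.486) = 707.62 kg/h.
Recycle T = 0.514×707.62 = 363.72 kg/h.
Combined feed J = 734 + 363.72 = 1097.7 kg/h.
Overhead H = J − K = 1097.7 − 707.62 = 390.1 kg/h.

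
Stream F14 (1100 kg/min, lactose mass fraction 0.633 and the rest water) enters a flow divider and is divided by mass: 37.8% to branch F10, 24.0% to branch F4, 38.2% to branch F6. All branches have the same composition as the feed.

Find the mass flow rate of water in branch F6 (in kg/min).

154.2 kg/min

Branch F6 total = 0.382×1100 = 420.2 kg/min.
water in F6 = 0.367×420.2 = 154.21 kg/min.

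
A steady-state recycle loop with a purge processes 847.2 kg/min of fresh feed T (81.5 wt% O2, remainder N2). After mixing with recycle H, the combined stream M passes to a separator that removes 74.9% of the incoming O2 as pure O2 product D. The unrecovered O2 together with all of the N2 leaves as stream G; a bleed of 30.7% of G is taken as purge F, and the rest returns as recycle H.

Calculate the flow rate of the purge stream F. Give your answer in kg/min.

221.1 kg/min

N2 enters only via T and leaves only via the purge: 847.2×0.185 = 0.307×(N2 in G), and the separator passes all N2, so N2 in M = N2 in G = 510.53 kg/min.
O2 in M: m_A = 847.2×0.815 + (1−0.307)·(1−0.749)·m_A, so m_A = 690.47/0.8261 = 835.86 kg/min.
G = (1−0.749)×835.86 + 510.53 = 720.33 kg/min.
Purge F = 0.307×720.33 = 221.14 kg/min.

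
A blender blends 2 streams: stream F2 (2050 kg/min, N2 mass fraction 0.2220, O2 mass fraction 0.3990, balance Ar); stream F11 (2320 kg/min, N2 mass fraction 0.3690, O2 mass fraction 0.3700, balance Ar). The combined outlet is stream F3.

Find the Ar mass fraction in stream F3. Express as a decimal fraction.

0.3164

Total flow out = 2050 + 2320 = 4370 kg/min.
Ar in = 2050×0.379 + 2320×0.261 = 1382.5 kg/min.
Ar mass fraction in F3 = 1382.5/4370 = 0.3164.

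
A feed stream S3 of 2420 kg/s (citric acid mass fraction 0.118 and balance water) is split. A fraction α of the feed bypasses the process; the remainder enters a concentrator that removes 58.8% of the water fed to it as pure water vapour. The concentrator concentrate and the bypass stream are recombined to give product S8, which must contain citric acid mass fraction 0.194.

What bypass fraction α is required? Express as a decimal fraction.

0.245

All 2420×0.118 = 285.56 kg/s of citric acid reaches S8, so S8 = 285.56/0.194 = 1472 kg/s and vapour = 948.04 kg/s.
The evaporator receives (1−α)·2420 of feed at 0.882 water and removes 0.588 of that water:
0.588×0.882×(1−α)×2420 = 948.04
(1−α) = 948.04/1255.1 = 0.7554;  α = 0.2446.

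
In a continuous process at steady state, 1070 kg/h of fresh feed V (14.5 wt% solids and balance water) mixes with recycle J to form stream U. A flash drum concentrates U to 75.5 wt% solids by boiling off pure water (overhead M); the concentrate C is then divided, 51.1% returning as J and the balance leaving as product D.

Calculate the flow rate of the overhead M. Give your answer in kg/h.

Overall solids balance (none leaves overhead): solids in fresh feed = solids in product, i.e. 1070×0.145 = (1−0.511)·C·0.755.
C = 155.15/(0.755×0.489) = 420.24 kg/h.
Recycle J = 0.511×420.24 = 214.74 kg/h.
Combined feed U = 1070 + 214.74 = 1284.7 kg/h.
Overhead M = U − C = 1284.7 − 420.24 = 864.5 kg/h.

864.5 kg/h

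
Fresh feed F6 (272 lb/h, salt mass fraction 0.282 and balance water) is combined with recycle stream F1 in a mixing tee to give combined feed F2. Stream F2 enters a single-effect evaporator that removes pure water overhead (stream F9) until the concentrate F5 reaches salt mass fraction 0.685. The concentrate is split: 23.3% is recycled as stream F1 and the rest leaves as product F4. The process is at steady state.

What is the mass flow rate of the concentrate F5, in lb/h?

146 lb/h

Overall salt balance (none leaves overhead): salt in fresh feed = salt in product, i.e. 272×0.282 = (1−0.233)·F5·0.685.
F5 = 76.704/(0.685×0.767) = 145.99 lb/h.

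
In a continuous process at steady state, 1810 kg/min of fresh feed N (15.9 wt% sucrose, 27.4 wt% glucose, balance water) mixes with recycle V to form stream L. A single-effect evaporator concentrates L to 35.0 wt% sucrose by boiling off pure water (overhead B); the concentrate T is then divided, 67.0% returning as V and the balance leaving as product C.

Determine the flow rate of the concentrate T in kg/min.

2492 kg/min

Overall sucrose balance (none leaves overhead): sucrose in fresh feed = sucrose in product, i.e. 1810×0.159 = (1−0.670)·T·0.350.
T = 287.79/(0.350×0.330) = 2491.7 kg/min.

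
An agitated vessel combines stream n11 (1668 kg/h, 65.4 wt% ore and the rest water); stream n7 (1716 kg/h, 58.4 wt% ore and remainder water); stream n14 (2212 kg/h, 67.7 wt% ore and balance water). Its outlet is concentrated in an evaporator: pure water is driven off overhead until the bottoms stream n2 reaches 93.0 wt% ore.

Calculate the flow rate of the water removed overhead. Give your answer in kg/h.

ore entering = 1668×0.654 + 1716×0.584 + 2212×0.677 = 3590.5 kg/h.
All ore reports to n2, so n2 = 3590.5/0.930 = 3860.8 kg/h.
Total feed = 5596 kg/h; overhead = 5596 − 3860.8 = 1735.2 kg/h.

1735 kg/h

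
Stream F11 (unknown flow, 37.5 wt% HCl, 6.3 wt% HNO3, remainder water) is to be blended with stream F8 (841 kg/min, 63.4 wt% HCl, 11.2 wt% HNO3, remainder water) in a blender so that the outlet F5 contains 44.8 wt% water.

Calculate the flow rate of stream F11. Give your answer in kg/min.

1431 kg/min

Let F11 be the unknown flow. Total out = 841 + F11.
water balance: 213.61 + 0.562·F11 = 0.448·(841 + F11)
(0.562 − 0.448)·F11 = 0.448×841 − 213.61 = 163.15
F11 = 163.15 / 0.114 = 1431.2 kg/min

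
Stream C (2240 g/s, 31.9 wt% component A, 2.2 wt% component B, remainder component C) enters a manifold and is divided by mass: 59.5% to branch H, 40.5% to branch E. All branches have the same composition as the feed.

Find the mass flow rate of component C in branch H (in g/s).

878.3 g/s

Branch H total = 0.595×2240 = 1332.8 g/s.
component C in H = 0.659×1332.8 = 878.32 g/s.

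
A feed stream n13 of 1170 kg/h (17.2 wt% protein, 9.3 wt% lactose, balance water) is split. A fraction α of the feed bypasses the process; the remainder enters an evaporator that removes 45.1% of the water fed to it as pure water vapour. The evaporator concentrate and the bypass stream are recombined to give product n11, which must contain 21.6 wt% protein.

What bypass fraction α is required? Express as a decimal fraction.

All 1170×0.172 = 201.24 kg/h of protein reaches n11, so n11 = 201.24/0.216 = 931.67 kg/h and vapour = 238.33 kg/h.
The evaporator receives (1−α)·1170 of feed at 0.735 water and removes 0.451 of that water:
0.451×0.735×(1−α)×1170 = 238.33
(1−α) = 238.33/387.84 = 0.6145;  α = 0.3855.

0.385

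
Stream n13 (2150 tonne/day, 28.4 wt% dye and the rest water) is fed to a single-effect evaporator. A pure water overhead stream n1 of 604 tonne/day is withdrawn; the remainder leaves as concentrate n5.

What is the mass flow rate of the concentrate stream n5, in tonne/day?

Concentrate = 2150 − 604 = 1546 tonne/day.

1546 tonne/day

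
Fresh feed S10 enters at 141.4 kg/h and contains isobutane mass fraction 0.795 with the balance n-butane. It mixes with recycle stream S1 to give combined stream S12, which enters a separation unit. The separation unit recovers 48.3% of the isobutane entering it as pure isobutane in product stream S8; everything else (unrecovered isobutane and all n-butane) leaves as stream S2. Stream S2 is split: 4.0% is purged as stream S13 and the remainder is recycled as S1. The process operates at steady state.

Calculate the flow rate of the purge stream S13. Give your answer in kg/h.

n-butane enters only via S10 and leaves only via the purge: 141.4×0.205 = 0.040×(n-butane in S2), and the separation unit passes all n-butane, so n-butane in S12 = n-butane in S2 = 724.67 kg/h.
isobutane in S12: m_A = 141.4×0.795 + (1−0.040)·(1−0.483)·m_A, so m_A = 112.41/0.5037 = 223.18 kg/h.
S2 = (1−0.483)×223.18 + 724.67 = 840.06 kg/h.
Purge S13 = 0.040×840.06 = 33.602 kg/h.

33.6 kg/h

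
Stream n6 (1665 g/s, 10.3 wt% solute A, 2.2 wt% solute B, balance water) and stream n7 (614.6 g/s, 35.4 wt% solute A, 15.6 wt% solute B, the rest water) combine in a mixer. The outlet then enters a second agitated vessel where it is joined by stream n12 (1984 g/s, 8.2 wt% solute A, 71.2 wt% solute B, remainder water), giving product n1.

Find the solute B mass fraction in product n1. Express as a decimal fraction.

Overall, product flow = 4263.6 g/s.
solute B in = 1665×0.022 + 614.6×0.156 + 1984×0.712 = 1545.1 g/s.
solute B fraction in n1 = 0.362.

0.362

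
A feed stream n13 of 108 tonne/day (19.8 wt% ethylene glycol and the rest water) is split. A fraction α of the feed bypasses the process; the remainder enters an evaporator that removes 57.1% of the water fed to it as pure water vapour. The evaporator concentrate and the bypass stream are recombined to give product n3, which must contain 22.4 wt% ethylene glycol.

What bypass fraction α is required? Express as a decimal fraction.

All 108×0.198 = 21.384 tonne/day of ethylene glycol reaches n3, so n3 = 21.384/0.224 = 95.464 tonne/day and vapour = 12.536 tonne/day.
The evaporator receives (1−α)·108 of feed at 0.802 water and removes 0.571 of that water:
0.571×0.802×(1−α)×108 = 12.536
(1−α) = 12.536/49.458 = 0.2535;  α = 0.7465.

0.747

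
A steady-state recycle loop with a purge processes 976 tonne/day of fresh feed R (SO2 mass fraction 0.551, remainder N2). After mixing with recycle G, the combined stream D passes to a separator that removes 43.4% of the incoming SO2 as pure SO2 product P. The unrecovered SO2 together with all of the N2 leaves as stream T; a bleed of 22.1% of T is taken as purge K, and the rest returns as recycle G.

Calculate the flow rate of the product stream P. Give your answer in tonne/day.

SO2 in D: m_A = 976×0.551 + (1−0.221)·(1−0.434)·m_A, so m_A = 537.78/0.5591 = 961.88 tonne/day.
Product P = 0.434×961.88 = 417.46 tonne/day.

417.5 tonne/day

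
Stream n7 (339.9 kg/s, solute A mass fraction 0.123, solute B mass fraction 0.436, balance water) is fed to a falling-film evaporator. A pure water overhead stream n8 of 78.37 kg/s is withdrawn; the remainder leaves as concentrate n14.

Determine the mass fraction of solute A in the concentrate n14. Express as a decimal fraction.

0.160

solute A is not removed: 339.9×0.123 = 41.808 kg/s of solute A enters n14.
Concentrate = 339.9 − 78.37 = 261.53 kg/s.
Mass fraction = 41.808/261.53 = 0.160.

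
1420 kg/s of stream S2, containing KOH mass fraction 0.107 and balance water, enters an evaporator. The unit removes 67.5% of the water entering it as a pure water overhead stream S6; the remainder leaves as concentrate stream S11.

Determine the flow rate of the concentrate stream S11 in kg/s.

water entering = 1420×0.893 = 1268.1 kg/s; overhead removed = 0.675×1268.1 = 855.94 kg/s.
Concentrate = 1420 − 855.94 = 564.06 kg/s.

564.1 kg/s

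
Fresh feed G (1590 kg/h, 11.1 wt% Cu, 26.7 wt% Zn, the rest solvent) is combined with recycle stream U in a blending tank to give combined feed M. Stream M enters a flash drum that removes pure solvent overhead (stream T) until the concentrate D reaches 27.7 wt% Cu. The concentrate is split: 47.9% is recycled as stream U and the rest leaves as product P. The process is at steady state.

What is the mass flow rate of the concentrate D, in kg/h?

Overall Cu balance (none leaves overhead): Cu in fresh feed = Cu in product, i.e. 1590×0.111 = (1−0.479)·D·0.277.
D = 176.49/(0.277×0.521) = 1222.9 kg/h.

1223 kg/h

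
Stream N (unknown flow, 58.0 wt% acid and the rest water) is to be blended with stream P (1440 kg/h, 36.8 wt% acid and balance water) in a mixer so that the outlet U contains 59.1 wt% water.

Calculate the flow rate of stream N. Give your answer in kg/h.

345.3 kg/h

Let N be the unknown flow. Total out = 1440 + N.
water balance: 910.08 + 0.420·N = 0.591·(1440 + N)
(0.420 − 0.591)·N = 0.591×1440 − 910.08 = -59.04
N = -59.04 / -0.171 = 345.26 kg/h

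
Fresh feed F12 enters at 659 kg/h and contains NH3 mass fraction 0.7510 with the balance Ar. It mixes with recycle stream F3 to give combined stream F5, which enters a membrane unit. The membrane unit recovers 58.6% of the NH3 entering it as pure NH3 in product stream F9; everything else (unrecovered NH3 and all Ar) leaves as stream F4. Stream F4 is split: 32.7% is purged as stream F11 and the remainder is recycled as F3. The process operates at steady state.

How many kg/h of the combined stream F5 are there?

Ar enters only via F12 and leaves only via the purge: 659×0.249 = 0.327×(Ar in F4), and the membrane unit passes all Ar, so Ar in F5 = Ar in F4 = 501.81 kg/h.
NH3 in F5: m_A = 659×0.751 + (1−0.327)·(1−0.586)·m_A, so m_A = 494.91/0.7214 = 686.06 kg/h.
F5 = 686.06 + 501.81 = 1187.9 kg/h.

1188 kg/h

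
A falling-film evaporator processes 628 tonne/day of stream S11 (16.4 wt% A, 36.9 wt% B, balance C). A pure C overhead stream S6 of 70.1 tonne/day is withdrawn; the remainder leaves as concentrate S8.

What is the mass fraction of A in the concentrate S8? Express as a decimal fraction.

A is not removed: 628×0.164 = 102.99 tonne/day of A enters S8.
Concentrate = 628 − 70.1 = 557.9 tonne/day.
Mass fraction = 102.99/557.9 = 0.1846.

0.1846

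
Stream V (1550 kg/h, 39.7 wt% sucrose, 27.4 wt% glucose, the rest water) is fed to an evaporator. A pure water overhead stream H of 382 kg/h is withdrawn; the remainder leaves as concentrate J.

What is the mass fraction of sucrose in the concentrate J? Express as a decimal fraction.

0.5268

sucrose is not removed: 1550×0.397 = 615.35 kg/h of sucrose enters J.
Concentrate = 1550 − 382 = 1168 kg/h.
Mass fraction = 615.35/1168 = 0.5268.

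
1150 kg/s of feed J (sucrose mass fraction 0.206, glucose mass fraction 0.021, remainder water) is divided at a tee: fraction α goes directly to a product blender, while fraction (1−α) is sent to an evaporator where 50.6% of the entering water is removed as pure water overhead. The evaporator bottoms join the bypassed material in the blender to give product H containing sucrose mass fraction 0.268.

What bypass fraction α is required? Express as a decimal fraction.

0.409

All 1150×0.206 = 236.9 kg/s of sucrose reaches H, so H = 236.9/0.268 = 883.96 kg/s and vapour = 266.04 kg/s.
The evaporator receives (1−α)·1150 of feed at 0.773 water and removes 0.506 of that water:
0.506×0.773×(1−α)×1150 = 266.04
(1−α) = 266.04/449.81 = 0.5915;  α = 0.4085.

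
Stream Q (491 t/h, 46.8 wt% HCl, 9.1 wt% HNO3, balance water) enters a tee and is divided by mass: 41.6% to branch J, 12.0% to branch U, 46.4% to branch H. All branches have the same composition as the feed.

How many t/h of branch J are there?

204.3 t/h

Branch J flow = 0.416×491 = 204.26 t/h.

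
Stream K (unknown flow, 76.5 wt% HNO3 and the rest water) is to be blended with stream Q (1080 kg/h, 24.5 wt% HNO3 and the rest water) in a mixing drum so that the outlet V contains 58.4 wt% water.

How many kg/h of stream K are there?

529.2 kg/h

Let K be the unknown flow. Total out = 1080 + K.
water balance: 815.4 + 0.235·K = 0.584·(1080 + K)
(0.235 − 0.584)·K = 0.584×1080 − 815.4 = -184.68
K = -184.68 / -0.349 = 529.17 kg/h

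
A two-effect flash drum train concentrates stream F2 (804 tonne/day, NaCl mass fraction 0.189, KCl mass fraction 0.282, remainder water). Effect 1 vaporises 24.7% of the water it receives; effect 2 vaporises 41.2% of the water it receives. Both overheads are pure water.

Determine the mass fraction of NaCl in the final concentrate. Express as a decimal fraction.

water in feed = 804×0.529 = 425.32 tonne/day.
After stage 1: water left = (1−0.247)×425.32 = 320.26; stream total = 698.95 tonne/day.
After stage 2: water left = (1−0.412)×320.26 = 188.31; final concentrate = 567 tonne/day.
NaCl fraction = 151.96/567 = 0.268.

0.268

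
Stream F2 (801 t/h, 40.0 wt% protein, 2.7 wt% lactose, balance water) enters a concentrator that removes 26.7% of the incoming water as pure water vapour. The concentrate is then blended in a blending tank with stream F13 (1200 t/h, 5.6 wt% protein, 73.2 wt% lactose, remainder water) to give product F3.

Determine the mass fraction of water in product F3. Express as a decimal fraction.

0.315

Vapour removed = 0.267×0.573×801 = 122.55 t/h; concentrate = 678.45 t/h.
water reaching the mixer = 336.43 (from concentrate) + 1200×0.212 = 590.83 t/h.
Product flow = 678.45 + 1200 = 1878.5 t/h; water fraction = 0.315.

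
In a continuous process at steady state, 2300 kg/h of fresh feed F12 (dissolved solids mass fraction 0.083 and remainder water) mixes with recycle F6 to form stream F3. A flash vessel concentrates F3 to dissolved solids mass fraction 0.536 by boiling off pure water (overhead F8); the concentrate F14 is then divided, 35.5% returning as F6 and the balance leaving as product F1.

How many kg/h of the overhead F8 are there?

Overall dissolved solids balance (none leaves overhead): dissolved solids in fresh feed = dissolved solids in product, i.e. 2300×0.083 = (1−0.355)·F14·0.536.
F14 = 190.9/(0.536×0.645) = 552.18 kg/h.
Recycle F6 = 0.355×552.18 = 196.02 kg/h.
Combined feed F3 = 2300 + 196.02 = 2496 kg/h.
Overhead F8 = F3 − F14 = 2496 − 552.18 = 1943.8 kg/h.

1944 kg/h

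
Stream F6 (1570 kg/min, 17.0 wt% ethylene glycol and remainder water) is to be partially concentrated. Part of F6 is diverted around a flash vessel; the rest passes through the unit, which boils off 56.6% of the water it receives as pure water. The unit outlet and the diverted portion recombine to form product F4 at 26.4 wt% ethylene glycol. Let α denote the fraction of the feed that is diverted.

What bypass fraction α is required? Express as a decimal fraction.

All 1570×0.170 = 266.9 kg/min of ethylene glycol reaches F4, so F4 = 266.9/0.264 = 1011 kg/min and vapour = 559.02 kg/min.
The evaporator receives (1−α)·1570 of feed at 0.830 water and removes 0.566 of that water:
0.566×0.830×(1−α)×1570 = 559.02
(1−α) = 559.02/737.55 = 0.7579;  α = 0.2421.

0.242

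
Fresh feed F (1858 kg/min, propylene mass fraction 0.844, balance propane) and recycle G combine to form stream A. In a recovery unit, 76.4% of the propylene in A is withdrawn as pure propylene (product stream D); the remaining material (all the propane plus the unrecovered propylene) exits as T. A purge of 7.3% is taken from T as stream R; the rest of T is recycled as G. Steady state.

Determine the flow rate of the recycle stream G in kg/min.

4120 kg/min

propane enters only via F and leaves only via the purge: 1858×0.156 = 0.073×(propane in T), and the recovery unit passes all propane, so propane in A = propane in T = 3970.5 kg/min.
propylene in A: m_A = 1858×0.844 + (1−0.073)·(1−0.764)·m_A, so m_A = 1568.2/0.7812 = 2007.3 kg/min.
T = (1−0.764)×2007.3 + 3970.5 = 4444.2 kg/min.
Recycle G = (1−0.073)×4444.2 = 4119.8 kg/min.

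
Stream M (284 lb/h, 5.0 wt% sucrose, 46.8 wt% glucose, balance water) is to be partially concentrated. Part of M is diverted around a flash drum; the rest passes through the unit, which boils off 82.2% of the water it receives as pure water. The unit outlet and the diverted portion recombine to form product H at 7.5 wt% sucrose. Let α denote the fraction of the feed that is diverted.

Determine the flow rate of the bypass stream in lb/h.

45.07 lb/h

All 284×0.050 = 14.2 lb/h of sucrose reaches H, so H = 14.2/0.075 = 189.33 lb/h and vapour = 94.667 lb/h.
The evaporator receives (1−α)·284 of feed at 0.482 water and removes 0.822 of that water:
0.822×0.482×(1−α)×284 = 94.667
(1−α) = 94.667/112.52 = 0.8413;  α = 0.1587.
Bypass flow = 0.1587×284 = 45.066 lb/h.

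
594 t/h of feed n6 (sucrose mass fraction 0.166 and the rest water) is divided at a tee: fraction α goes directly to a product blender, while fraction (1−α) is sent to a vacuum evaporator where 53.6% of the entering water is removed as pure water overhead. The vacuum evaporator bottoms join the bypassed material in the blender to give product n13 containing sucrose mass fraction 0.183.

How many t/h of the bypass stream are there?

All 594×0.166 = 98.604 t/h of sucrose reaches n13, so n13 = 98.604/0.183 = 538.82 t/h and vapour = 55.18 t/h.
The evaporator receives (1−α)·594 of feed at 0.834 water and removes 0.536 of that water:
0.536×0.834×(1−α)×594 = 55.18
(1−α) = 55.18/265.53 = 0.2078;  α = 0.7922.
Bypass flow = 0.7922×594 = 470.56 t/h.

470.6 t/h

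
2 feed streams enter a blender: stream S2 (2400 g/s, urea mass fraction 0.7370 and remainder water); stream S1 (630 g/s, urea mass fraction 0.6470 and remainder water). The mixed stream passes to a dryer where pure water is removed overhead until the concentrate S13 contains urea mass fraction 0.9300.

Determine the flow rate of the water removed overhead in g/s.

689.8 g/s

urea entering = 2400×0.737 + 630×0.647 = 2176.4 g/s.
All urea reports to S13, so S13 = 2176.4/0.930 = 2340.2 g/s.
Total feed = 3030 g/s; overhead = 3030 − 2340.2 = 689.77 g/s.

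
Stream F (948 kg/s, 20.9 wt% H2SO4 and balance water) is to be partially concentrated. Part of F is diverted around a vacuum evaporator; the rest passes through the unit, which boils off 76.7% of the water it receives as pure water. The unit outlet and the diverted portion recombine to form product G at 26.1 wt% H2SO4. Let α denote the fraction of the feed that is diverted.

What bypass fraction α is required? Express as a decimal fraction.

All 948×0.209 = 198.13 kg/s of H2SO4 reaches G, so G = 198.13/0.261 = 759.13 kg/s and vapour = 188.87 kg/s.
The evaporator receives (1−α)·948 of feed at 0.791 water and removes 0.767 of that water:
0.767×0.791×(1−α)×948 = 188.87
(1−α) = 188.87/575.15 = 0.3284;  α = 0.6716.

0.672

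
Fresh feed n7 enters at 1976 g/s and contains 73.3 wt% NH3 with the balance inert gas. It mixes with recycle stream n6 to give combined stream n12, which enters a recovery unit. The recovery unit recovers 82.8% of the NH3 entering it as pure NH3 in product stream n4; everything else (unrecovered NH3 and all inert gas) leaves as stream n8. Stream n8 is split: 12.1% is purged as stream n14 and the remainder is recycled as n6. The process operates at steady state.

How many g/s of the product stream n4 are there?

1413 g/s

NH3 in n12: m_A = 1976×0.733 + (1−0.121)·(1−0.828)·m_A, so m_A = 1448.4/0.8488 = 1706.4 g/s.
Product n4 = 0.828×1706.4 = 1412.9 g/s.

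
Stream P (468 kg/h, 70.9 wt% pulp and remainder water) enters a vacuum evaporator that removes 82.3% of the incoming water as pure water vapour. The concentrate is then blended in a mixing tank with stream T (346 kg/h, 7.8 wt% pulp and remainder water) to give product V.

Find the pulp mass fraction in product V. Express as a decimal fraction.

0.511

Vapour removed = 0.823×0.291×468 = 112.08 kg/h; concentrate = 355.92 kg/h.
pulp reaching the mixer = 331.81 (from concentrate) + 346×0.078 = 358.8 kg/h.
Product flow = 355.92 + 346 = 701.92 kg/h; pulp fraction = 0.511.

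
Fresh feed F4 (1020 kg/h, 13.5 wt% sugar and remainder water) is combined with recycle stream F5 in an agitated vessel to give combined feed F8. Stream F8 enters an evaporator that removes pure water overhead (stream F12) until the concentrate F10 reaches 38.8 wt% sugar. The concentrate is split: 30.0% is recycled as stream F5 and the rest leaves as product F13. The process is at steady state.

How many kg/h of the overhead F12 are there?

665.1 kg/h

Overall sugar balance (none leaves overhead): sugar in fresh feed = sugar in product, i.e. 1020×0.135 = (1−0.300)·F10·0.388.
F10 = 137.7/(0.388×0.700) = 507 kg/h.
Recycle F5 = 0.300×507 = 152.1 kg/h.
Combined feed F8 = 1020 + 152.1 = 1172.1 kg/h.
Overhead F12 = F8 − F10 = 1172.1 − 507 = 665.1 kg/h.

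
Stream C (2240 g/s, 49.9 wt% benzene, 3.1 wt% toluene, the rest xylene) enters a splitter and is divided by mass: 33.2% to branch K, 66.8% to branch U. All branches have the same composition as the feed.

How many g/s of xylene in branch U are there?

Branch U total = 0.668×2240 = 1496.3 g/s.
xylene in U = 0.470×1496.3 = 703.27 g/s.

703.3 g/s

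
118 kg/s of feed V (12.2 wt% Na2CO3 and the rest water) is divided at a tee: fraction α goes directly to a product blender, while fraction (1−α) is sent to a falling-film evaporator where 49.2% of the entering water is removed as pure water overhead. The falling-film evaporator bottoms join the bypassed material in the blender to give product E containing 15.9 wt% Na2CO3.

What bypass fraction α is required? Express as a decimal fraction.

0.461

All 118×0.122 = 14.396 kg/s of Na2CO3 reaches E, so E = 14.396/0.159 = 90.541 kg/s and vapour = 27.459 kg/s.
The evaporator receives (1−α)·118 of feed at 0.878 water and removes 0.492 of that water:
0.492×0.878×(1−α)×118 = 27.459
(1−α) = 27.459/50.973 = 0.5387;  α = 0.4613.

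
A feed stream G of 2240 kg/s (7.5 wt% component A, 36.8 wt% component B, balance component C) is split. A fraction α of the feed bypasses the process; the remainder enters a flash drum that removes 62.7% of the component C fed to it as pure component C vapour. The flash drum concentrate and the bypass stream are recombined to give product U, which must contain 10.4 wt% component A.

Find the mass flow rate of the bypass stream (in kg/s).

All 2240×0.075 = 168 kg/s of component A reaches U, so U = 168/0.104 = 1615.4 kg/s and vapour = 624.62 kg/s.
The evaporator receives (1−α)·2240 of feed at 0.557 component C and removes 0.627 of that component C:
0.627×0.557×(1−α)×2240 = 624.62
(1−α) = 624.62/782.3 = 0.7984;  α = 0.2016.
Bypass flow = 0.2016×2240 = 451.5 kg/s.

451.5 kg/s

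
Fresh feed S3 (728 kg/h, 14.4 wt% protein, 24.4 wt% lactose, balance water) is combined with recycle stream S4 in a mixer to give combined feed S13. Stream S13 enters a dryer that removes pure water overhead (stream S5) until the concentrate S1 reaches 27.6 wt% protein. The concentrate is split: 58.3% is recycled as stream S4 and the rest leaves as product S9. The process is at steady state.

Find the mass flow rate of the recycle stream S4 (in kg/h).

Overall protein balance (none leaves overhead): protein in fresh feed = protein in product, i.e. 728×0.144 = (1−0.583)·S1·0.276.
S1 = 104.83/(0.276×0.417) = 910.85 kg/h.
Recycle S4 = 0.583×910.85 = 531.03 kg/h.

531 kg/h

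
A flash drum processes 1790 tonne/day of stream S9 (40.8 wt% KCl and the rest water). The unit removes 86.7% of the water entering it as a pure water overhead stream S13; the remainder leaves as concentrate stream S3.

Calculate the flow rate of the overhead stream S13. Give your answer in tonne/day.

water entering = 1790×0.592 = 1059.7 tonne/day; overhead removed = 0.867×1059.7 = 918.74 tonne/day.

918.7 tonne/day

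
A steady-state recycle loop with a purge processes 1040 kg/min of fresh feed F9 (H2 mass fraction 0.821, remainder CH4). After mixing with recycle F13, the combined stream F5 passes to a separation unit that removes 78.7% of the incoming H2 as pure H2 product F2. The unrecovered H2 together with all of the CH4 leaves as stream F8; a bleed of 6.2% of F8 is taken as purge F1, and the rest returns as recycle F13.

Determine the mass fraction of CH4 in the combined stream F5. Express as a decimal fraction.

0.738

CH4 enters only via F9 and leaves only via the purge: 1040×0.179 = 0.062×(CH4 in F8), and the separation unit passes all CH4, so CH4 in F5 = CH4 in F8 = 3002.6 kg/min.
H2 in F5: m_A = 1040×0.821 + (1−0.062)·(1−0.787)·m_A, so m_A = 853.84/0.8002 = 1067 kg/min.
F5 = 1067 + 3002.6 = 4069.6 kg/min.
CH4 fraction in F5 = 3002.6/4069.6 = 0.738.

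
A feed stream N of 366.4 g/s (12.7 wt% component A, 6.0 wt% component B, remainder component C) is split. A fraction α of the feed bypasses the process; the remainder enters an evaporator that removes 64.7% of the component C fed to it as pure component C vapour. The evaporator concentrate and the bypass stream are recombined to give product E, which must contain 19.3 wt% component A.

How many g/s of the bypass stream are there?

128.2 g/s

All 366.4×0.127 = 46.533 g/s of component A reaches E, so E = 46.533/0.193 = 241.1 g/s and vapour = 125.3 g/s.
The evaporator receives (1−α)·366.4 of feed at 0.813 component C and removes 0.647 of that component C:
0.647×0.813×(1−α)×366.4 = 125.3
(1−α) = 125.3/192.73 = 0.6501;  α = 0.3499.
Bypass flow = 0.3499×366.4 = 128.2 g/s.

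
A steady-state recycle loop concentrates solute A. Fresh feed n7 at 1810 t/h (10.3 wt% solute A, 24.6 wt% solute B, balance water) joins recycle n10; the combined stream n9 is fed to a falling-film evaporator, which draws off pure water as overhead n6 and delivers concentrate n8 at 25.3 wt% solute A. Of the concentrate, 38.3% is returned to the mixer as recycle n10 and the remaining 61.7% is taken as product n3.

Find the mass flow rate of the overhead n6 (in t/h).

Overall solute A balance (none leaves overhead): solute A in fresh feed = solute A in product, i.e. 1810×0.103 = (1−0.383)·n8·0.253.
n8 = 186.43/(0.253×0.617) = 1194.3 t/h.
Recycle n10 = 0.383×1194.3 = 457.41 t/h.
Combined feed n9 = 1810 + 457.41 = 2267.4 t/h.
Overhead n6 = n9 − n8 = 2267.4 − 1194.3 = 1073.1 t/h.

1073 t/h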